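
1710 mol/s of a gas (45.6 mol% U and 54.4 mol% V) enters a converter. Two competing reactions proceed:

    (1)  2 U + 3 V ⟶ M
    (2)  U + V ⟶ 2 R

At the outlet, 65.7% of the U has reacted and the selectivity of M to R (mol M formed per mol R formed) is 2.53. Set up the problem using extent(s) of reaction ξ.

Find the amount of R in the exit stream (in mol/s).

92.1 mol/s

Conversion of U: U consumed = 0.657 × 779.8 = 512.3 mol/s = 2ξ₁ + 1ξ₂.
Selectivity: 1ξ₁ / (2ξ₂) = 2.53 → ξ₁ = 5.06 ξ₂.
Substitute: (2·5.06 + 1) ξ₂ = 512.3 → ξ₂ = 46.07 mol/s, ξ₁ = 233.1 mol/s.
Outlet amounts (n = n₀ + Σ ν·ξ):
  U: 779.8 − 2(233.1) − 1(46.07) = 267.5
  V: 930.2 − 3(233.1) − 1(46.07) = 184.8
  M: 0 + 1(233.1) = 233.1
  R: 0 + 2(46.07) = 92.14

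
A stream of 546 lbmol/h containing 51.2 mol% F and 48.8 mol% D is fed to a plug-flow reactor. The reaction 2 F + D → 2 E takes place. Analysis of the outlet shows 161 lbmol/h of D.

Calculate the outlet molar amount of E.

211 lbmol/h

For D: n = n₀ − 1ξ → 161 = 266.4 − 1ξ, giving ξ = 105.4 lbmol/h.
Outlet amounts (n = n₀ + ν ξ):
  F: 279.6 − 2(105.4) = 68.66
  D: 266.4 − 1(105.4) = 161
  E: 0 + 2(105.4) = 210.9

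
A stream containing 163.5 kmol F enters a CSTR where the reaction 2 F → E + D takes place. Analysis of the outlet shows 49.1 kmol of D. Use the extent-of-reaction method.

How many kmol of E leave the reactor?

49.1 kmol

For D: n = n₀ + 1ξ → 49.1 = 0 + 1ξ, giving ξ = 49.1 kmol.
Outlet amounts (n = n₀ + ν ξ):
  F: 163.5 − 2(49.1) = 65.3
  E: 0 + 1(49.1) = 49.1
  D: 0 + 1(49.1) = 49.1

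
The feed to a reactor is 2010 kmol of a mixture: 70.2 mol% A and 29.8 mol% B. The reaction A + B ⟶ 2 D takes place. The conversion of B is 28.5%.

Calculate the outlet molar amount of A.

1240 kmol

B reacted = 0.285 × 599 = 170.7 kmol; ν_B = −1, so ξ = 170.7/1 = 170.7 kmol.
Outlet amounts (n = n₀ + ν ξ):
  A: 1411 − 1(170.7) = 1240
  B: 599 − 1(170.7) = 428.3
  D: 0 + 2(170.7) = 341.4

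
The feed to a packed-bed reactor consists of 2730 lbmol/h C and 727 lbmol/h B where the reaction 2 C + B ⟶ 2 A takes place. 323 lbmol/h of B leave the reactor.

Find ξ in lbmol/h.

For B: n = n₀ − 1ξ → 323 = 727 − 1ξ, giving ξ = 404 lbmol/h.
Outlet amounts (n = n₀ + ν ξ):
  C: 2730 − 2(404) = 1922
  B: 727 − 1(404) = 323
  A: 0 + 2(404) = 808

ξ = 404 lbmol/h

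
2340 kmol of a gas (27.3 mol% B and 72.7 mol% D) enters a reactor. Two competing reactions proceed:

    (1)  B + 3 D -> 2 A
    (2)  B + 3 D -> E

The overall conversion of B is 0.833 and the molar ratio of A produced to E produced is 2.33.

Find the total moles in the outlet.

Conversion of B: B consumed = 0.833 × 638.8 = 532.1 kmol = 1ξ₁ + 1ξ₂.
Selectivity: 2ξ₁ / (1ξ₂) = 2.33 → ξ₁ = 1.165 ξ₂.
Substitute: (1·1.165 + 1) ξ₂ = 532.1 → ξ₂ = 245.8 kmol, ξ₁ = 286.3 kmol.
Outlet amounts (n = n₀ + Σ ν·ξ):
  B: 638.8 − 1(286.3) − 1(245.8) = 106.7
  D: 1701 − 3(286.3) − 3(245.8) = 104.8
  A: 0 + 2(286.3) = 572.7
  E: 0 + 1(245.8) = 245.8
Total out = 106.7 + 104.8 + 572.7 + 245.8 = 1030 kmol.

1030 kmol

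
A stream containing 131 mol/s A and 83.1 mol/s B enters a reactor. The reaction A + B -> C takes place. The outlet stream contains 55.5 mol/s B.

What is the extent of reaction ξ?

For B: n = n₀ − 1ξ → 55.5 = 83.1 − 1ξ, giving ξ = 27.6 mol/s.
Outlet amounts (n = n₀ + ν ξ):
  A: 131 − 1(27.6) = 103.4
  B: 83.1 − 1(27.6) = 55.5
  C: 0 + 1(27.6) = 27.6

ξ = 27.6 mol/s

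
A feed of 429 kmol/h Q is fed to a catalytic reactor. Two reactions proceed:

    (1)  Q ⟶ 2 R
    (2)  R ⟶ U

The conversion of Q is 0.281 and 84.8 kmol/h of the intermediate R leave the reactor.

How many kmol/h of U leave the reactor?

Conversion of Q: Q consumed = 1ξ₁ = 0.281 × 429 → ξ₁ = 120.5 kmol/h.
R balance: n_R = 0 + 2ξ₁ − 1ξ₂ = 84.8 → ξ₂ = (2·120.5 − 84.8)/1 = 156.3 kmol/h.
Outlet amounts (n = n₀ + Σ ν·ξ):
  Q: 429 − 1(120.5) = 308.5
  R: 0 + 2(120.5) − 1(156.3) = 84.8
  U: 0 + 1(156.3) = 156.3

156 kmol/h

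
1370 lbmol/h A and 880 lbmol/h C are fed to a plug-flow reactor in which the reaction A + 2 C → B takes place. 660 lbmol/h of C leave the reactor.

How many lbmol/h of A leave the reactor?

For C: n = n₀ − 2ξ → 660 = 880 − 2ξ, giving ξ = 110 lbmol/h.
Outlet amounts (n = n₀ + ν ξ):
  A: 1370 − 1(110) = 1260
  C: 880 − 2(110) = 660
  B: 0 + 1(110) = 110

1260 lbmol/h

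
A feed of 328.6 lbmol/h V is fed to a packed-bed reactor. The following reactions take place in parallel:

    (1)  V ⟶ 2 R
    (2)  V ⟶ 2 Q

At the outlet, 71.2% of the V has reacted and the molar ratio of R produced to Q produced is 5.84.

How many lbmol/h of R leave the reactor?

400 lbmol/h

Conversion of V: V consumed = 0.712 × 328.6 = 234 lbmol/h = 1ξ₁ + 1ξ₂.
Selectivity: 2ξ₁ / (2ξ₂) = 5.84 → ξ₁ = 5.84 ξ₂.
Substitute: (1·5.84 + 1) ξ₂ = 234 → ξ₂ = 34.21 lbmol/h, ξ₁ = 199.8 lbmol/h.
Outlet amounts (n = n₀ + Σ ν·ξ):
  V: 328.6 − 1(199.8) − 1(34.21) = 94.64
  R: 0 + 2(199.8) = 399.5
  Q: 0 + 2(34.21) = 68.41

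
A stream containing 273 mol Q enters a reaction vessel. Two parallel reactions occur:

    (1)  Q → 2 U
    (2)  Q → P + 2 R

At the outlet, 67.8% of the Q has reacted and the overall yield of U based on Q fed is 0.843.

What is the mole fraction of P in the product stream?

Yield of U: 2ξ₁ / 273 = 0.843 → ξ₁ = 115.1 mol.
Conversion of Q: 1ξ₁ + 1ξ₂ = 0.678 × 273 = 185.1 → ξ₂ = 70.02 mol.
Outlet amounts (n = n₀ + Σ ν·ξ):
  Q: 273 − 1(115.1) − 1(70.02) = 87.91
  U: 0 + 2(115.1) = 230.1
  P: 0 + 1(70.02) = 70.02
  R: 0 + 2(70.02) = 140
Total out = 528.1 mol; y_P = 70.02 / 528.1 = 0.1326.

0.133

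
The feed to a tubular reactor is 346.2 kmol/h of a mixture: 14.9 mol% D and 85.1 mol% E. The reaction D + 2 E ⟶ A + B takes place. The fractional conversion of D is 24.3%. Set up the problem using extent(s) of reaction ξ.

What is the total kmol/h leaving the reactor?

D reacted = 0.243 × 51.58 = 12.53 kmol/h; ν_D = −1, so ξ = 12.53/1 = 12.53 kmol/h.
Outlet amounts (n = n₀ + ν ξ):
  D: 51.58 − 1(12.53) = 39.05
  E: 294.6 − 2(12.53) = 269.5
  A: 0 + 1(12.53) = 12.53
  B: 0 + 1(12.53) = 12.53
Total out = 39.05 + 269.5 + 12.53 + 12.53 = 333.7 kmol/h.

334 kmol/h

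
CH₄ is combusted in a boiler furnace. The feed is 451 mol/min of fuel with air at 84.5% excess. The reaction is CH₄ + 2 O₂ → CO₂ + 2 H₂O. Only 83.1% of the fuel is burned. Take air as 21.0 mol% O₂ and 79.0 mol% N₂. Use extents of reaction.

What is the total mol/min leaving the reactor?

8380 mol/min

Stoichiometric O₂ = 2 × 451 = 902 mol/min; O₂ fed = 902 × 1.845 = 1664 mol/min.
N₂ fed = 1664 × 79/21 = 6261 mol/min.
Fuel reacted = 0.831 × 451 → ξ = 374.8 mol/min.
Outlet (n = n₀ + ν ξ):
  CH₄: 451 − 1(374.8) = 76.22
  O₂: 1664 − 2(374.8) = 914.6
  N₂: 6261 (inert)
  CO₂: 0 + 1(374.8) = 374.8
  H₂O: 0 + 2(374.8) = 749.6
Total out = 76.22 + 914.6 + 6261 + 374.8 + 749.6 = 8376 mol/min.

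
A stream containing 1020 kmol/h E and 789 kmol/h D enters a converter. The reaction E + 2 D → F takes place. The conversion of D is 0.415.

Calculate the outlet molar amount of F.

164 kmol/h

D reacted = 0.415 × 789 = 327.4 kmol/h; ν_D = −2, so ξ = 327.4/2 = 163.7 kmol/h.
Outlet amounts (n = n₀ + ν ξ):
  E: 1020 − 1(163.7) = 856.3
  D: 789 − 2(163.7) = 461.6
  F: 0 + 1(163.7) = 163.7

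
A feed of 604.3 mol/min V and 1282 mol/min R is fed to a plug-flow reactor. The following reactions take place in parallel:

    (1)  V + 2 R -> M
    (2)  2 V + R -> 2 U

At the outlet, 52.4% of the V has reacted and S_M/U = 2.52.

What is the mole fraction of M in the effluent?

Conversion of V: V consumed = 0.524 × 604.3 = 316.7 mol/min = 1ξ₁ + 2ξ₂.
Selectivity: 1ξ₁ / (2ξ₂) = 2.52 → ξ₁ = 5.04 ξ₂.
Substitute: (1·5.04 + 2) ξ₂ = 316.7 → ξ₂ = 44.98 mol/min, ξ₁ = 226.7 mol/min.
Outlet amounts (n = n₀ + Σ ν·ξ):
  V: 604.3 − 1(226.7) − 2(44.98) = 287.6
  R: 1282 − 2(226.7) − 1(44.98) = 783.6
  M: 0 + 1(226.7) = 226.7
  U: 0 + 2(44.98) = 89.96
Total out = 1388 mol/min; y_M = 226.7 / 1388 = 0.1633.

0.163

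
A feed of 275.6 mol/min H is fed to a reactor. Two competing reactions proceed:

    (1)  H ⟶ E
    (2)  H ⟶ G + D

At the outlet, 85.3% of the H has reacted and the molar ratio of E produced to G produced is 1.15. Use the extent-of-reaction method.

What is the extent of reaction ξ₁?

ξ₁ = 126 mol/min

Conversion of H: H consumed = 0.853 × 275.6 = 235.1 mol/min = 1ξ₁ + 1ξ₂.
Selectivity: 1ξ₁ / (1ξ₂) = 1.15 → ξ₁ = 1.15 ξ₂.
Substitute: (1·1.15 + 1) ξ₂ = 235.1 → ξ₂ = 109.3 mol/min, ξ₁ = 125.7 mol/min.
Outlet amounts (n = n₀ + Σ ν·ξ):
  H: 275.6 − 1(125.7) − 1(109.3) = 40.51
  E: 0 + 1(125.7) = 125.7
  G: 0 + 1(109.3) = 109.3
  D: 0 + 1(109.3) = 109.3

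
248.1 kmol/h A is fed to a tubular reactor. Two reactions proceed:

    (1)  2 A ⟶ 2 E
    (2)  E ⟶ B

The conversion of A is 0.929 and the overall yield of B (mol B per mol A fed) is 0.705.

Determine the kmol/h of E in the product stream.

55.6 kmol/h

Conversion of A: A consumed = 2ξ₁ = 0.929 × 248.1 → ξ₁ = 115.2 kmol/h.
Yield of B: 1ξ₂ / 248.1 = 0.705 → ξ₂ = 174.9 kmol/h.
Outlet amounts (n = n₀ + Σ ν·ξ):
  A: 248.1 − 2(115.2) = 17.62
  E: 0 + 2(115.2) − 1(174.9) = 55.57
  B: 0 + 1(174.9) = 174.9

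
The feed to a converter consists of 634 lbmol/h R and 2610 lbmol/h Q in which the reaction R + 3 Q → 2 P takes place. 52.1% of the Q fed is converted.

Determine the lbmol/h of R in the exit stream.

Q reacted = 0.521 × 2610 = 1360 lbmol/h; ν_Q = −3, so ξ = 1360/3 = 453.3 lbmol/h.
Outlet amounts (n = n₀ + ν ξ):
  R: 634 − 1(453.3) = 180.7
  Q: 2610 − 3(453.3) = 1250
  P: 0 + 2(453.3) = 906.5

181 lbmol/h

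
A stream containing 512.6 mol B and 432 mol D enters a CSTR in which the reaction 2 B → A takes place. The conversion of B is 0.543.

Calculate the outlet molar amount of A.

139 mol

B reacted = 0.543 × 512.6 = 278.3 mol; ν_B = −2, so ξ = 278.3/2 = 139.2 mol.
Outlet amounts (n = n₀ + ν ξ):
  B: 512.6 − 2(139.2) = 234.3
  A: 0 + 1(139.2) = 139.2
  D: 432 (inert)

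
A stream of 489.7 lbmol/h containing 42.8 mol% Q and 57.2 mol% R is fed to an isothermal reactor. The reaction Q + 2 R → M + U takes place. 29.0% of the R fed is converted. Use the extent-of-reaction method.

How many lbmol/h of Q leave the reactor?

R reacted = 0.29 × 280.1 = 81.23 lbmol/h; ν_R = −2, so ξ = 81.23/2 = 40.62 lbmol/h.
Outlet amounts (n = n₀ + ν ξ):
  Q: 209.6 − 1(40.62) = 169
  R: 280.1 − 2(40.62) = 198.9
  M: 0 + 1(40.62) = 40.62
  U: 0 + 1(40.62) = 40.62

169 lbmol/h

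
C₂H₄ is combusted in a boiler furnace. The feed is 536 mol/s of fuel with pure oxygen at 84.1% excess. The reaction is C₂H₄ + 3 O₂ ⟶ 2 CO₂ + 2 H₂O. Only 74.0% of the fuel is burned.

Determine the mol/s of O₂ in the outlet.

1770 mol/s

Stoichiometric O₂ = 3 × 536 = 1608 mol/s; O₂ fed = 1608 × 1.841 = 2960 mol/s.
Fuel reacted = 0.74 × 536 → ξ = 396.6 mol/s.
Outlet (n = n₀ + ν ξ):
  C₂H₄: 536 − 1(396.6) = 139.4
  O₂: 2960 − 3(396.6) = 1770
  CO₂: 0 + 2(396.6) = 793.3
  H₂O: 0 + 2(396.6) = 793.3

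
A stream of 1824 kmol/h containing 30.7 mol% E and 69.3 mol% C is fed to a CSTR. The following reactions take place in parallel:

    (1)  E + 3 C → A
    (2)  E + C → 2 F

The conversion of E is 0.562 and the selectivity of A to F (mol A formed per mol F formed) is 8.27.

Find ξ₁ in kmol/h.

Conversion of E: E consumed = 0.562 × 560 = 314.7 kmol/h = 1ξ₁ + 1ξ₂.
Selectivity: 1ξ₁ / (2ξ₂) = 8.27 → ξ₁ = 16.54 ξ₂.
Substitute: (1·16.54 + 1) ξ₂ = 314.7 → ξ₂ = 17.94 kmol/h, ξ₁ = 296.8 kmol/h.
Outlet amounts (n = n₀ + Σ ν·ξ):
  E: 560 − 1(296.8) − 1(17.94) = 245.3
  C: 1264 − 3(296.8) − 1(17.94) = 355.8
  A: 0 + 1(296.8) = 296.8
  F: 0 + 2(17.94) = 35.88

ξ₁ = 297 kmol/h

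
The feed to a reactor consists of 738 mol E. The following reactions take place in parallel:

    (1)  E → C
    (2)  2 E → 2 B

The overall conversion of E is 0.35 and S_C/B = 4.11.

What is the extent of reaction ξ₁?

Conversion of E: E consumed = 0.35 × 738 = 258.3 mol = 1ξ₁ + 2ξ₂.
Selectivity: 1ξ₁ / (2ξ₂) = 4.11 → ξ₁ = 8.22 ξ₂.
Substitute: (1·8.22 + 2) ξ₂ = 258.3 → ξ₂ = 25.27 mol, ξ₁ = 207.8 mol.
Outlet amounts (n = n₀ + Σ ν·ξ):
  E: 738 − 1(207.8) − 2(25.27) = 479.7
  C: 0 + 1(207.8) = 207.8
  B: 0 + 2(25.27) = 50.55

ξ₁ = 208 mol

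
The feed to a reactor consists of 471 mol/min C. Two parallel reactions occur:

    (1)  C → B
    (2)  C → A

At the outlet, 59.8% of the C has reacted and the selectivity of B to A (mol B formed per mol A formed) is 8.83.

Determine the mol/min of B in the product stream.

253 mol/min

Conversion of C: C consumed = 0.598 × 471 = 281.7 mol/min = 1ξ₁ + 1ξ₂.
Selectivity: 1ξ₁ / (1ξ₂) = 8.83 → ξ₁ = 8.83 ξ₂.
Substitute: (1·8.83 + 1) ξ₂ = 281.7 → ξ₂ = 28.65 mol/min, ξ₁ = 253 mol/min.
Outlet amounts (n = n₀ + Σ ν·ξ):
  C: 471 − 1(253) − 1(28.65) = 189.3
  B: 0 + 1(253) = 253
  A: 0 + 1(28.65) = 28.65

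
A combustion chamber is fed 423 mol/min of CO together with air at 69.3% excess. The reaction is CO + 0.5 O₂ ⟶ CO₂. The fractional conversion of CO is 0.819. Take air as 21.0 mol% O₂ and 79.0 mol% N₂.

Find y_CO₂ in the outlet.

Stoichiometric O₂ = 0.5 × 423 = 211.5 mol/min; O₂ fed = 211.5 × 1.693 = 358.1 mol/min.
N₂ fed = 358.1 × 79/21 = 1347 mol/min.
Fuel reacted = 0.819 × 423 → ξ = 346.4 mol/min.
Outlet (n = n₀ + ν ξ):
  CO: 423 − 1(346.4) = 76.56
  O₂: 358.1 − 0.5(346.4) = 184.9
  N₂: 1347 (inert)
  CO₂: 0 + 1(346.4) = 346.4
Total out = 1955 mol/min; y_CO₂ = 346.4 / 1955 = 0.1772.

0.177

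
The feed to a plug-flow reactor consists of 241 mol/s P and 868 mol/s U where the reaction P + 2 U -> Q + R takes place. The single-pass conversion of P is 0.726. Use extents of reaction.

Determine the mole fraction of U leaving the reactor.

P reacted = 0.726 × 241 = 175 mol/s; ν_P = −1, so ξ = 175/1 = 175 mol/s.
Outlet amounts (n = n₀ + ν ξ):
  P: 241 − 1(175) = 66.03
  U: 868 − 2(175) = 518.1
  Q: 0 + 1(175) = 175
  R: 0 + 1(175) = 175
Total out = 934 mol/s; y_U = 518.1 / 934 = 0.5547.

0.555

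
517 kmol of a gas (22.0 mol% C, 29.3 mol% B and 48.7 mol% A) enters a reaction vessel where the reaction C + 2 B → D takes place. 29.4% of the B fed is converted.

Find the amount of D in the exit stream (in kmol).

B reacted = 0.294 × 151.5 = 44.54 kmol; ν_B = −2, so ξ = 44.54/2 = 22.27 kmol.
Outlet amounts (n = n₀ + ν ξ):
  C: 113.7 − 1(22.27) = 91.47
  B: 151.5 − 2(22.27) = 106.9
  D: 0 + 1(22.27) = 22.27
  A: 251.8 (inert)

22.3 kmol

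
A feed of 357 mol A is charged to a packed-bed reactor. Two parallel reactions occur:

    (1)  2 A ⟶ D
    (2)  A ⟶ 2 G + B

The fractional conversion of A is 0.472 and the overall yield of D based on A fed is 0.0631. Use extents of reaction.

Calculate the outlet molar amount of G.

247 mol

Yield of D: 1ξ₁ / 357 = 0.0631 → ξ₁ = 22.53 mol.
Conversion of A: 2ξ₁ + 1ξ₂ = 0.472 × 357 = 168.5 → ξ₂ = 123.5 mol.
Outlet amounts (n = n₀ + Σ ν·ξ):
  A: 357 − 2(22.53) − 1(123.5) = 188.5
  D: 0 + 1(22.53) = 22.53
  G: 0 + 2(123.5) = 246.9
  B: 0 + 1(123.5) = 123.5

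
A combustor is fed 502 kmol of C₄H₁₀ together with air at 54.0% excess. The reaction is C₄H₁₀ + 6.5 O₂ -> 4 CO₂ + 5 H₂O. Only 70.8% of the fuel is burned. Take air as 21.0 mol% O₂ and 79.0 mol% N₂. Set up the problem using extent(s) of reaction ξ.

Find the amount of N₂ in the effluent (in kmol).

18900 kmol

Stoichiometric O₂ = 6.5 × 502 = 3263 kmol; O₂ fed = 3263 × 1.540 = 5025 kmol.
N₂ fed = 5025 × 79/21 = 18900 kmol.
Fuel reacted = 0.708 × 502 → ξ = 355.4 kmol.
Outlet (n = n₀ + ν ξ):
  C₄H₁₀: 502 − 1(355.4) = 146.6
  O₂: 5025 − 6.5(355.4) = 2715
  N₂: 18900 (inert)
  CO₂: 0 + 4(355.4) = 1422
  H₂O: 0 + 5(355.4) = 1777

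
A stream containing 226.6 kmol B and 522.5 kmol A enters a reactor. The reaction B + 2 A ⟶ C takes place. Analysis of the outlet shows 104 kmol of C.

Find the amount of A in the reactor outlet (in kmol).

314 kmol

For C: n = n₀ + 1ξ → 104 = 0 + 1ξ, giving ξ = 104 kmol.
Outlet amounts (n = n₀ + ν ξ):
  B: 226.6 − 1(104) = 122.6
  A: 522.5 − 2(104) = 314.5
  C: 0 + 1(104) = 104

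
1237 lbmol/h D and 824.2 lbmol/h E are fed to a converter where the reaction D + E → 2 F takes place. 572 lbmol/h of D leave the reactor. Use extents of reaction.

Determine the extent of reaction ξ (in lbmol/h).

ξ = 665 lbmol/h

For D: n = n₀ − 1ξ → 572 = 1237 − 1ξ, giving ξ = 665 lbmol/h.
Outlet amounts (n = n₀ + ν ξ):
  D: 1237 − 1(665) = 572
  E: 824.2 − 1(665) = 159.2
  F: 0 + 2(665) = 1330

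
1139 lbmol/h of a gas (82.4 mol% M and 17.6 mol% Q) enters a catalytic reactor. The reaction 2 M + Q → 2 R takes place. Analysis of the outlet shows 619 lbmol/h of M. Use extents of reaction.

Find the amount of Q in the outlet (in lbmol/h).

For M: n = n₀ − 2ξ → 619 = 938.5 − 2ξ, giving ξ = 159.8 lbmol/h.
Outlet amounts (n = n₀ + ν ξ):
  M: 938.5 − 2(159.8) = 619
  Q: 200.5 − 1(159.8) = 40.7
  R: 0 + 2(159.8) = 319.5

40.7 lbmol/h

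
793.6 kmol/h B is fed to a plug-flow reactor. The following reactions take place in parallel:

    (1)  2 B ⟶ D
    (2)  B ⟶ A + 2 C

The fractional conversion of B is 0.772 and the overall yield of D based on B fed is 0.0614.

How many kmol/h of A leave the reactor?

Yield of D: 1ξ₁ / 793.6 = 0.0614 → ξ₁ = 48.73 kmol/h.
Conversion of B: 2ξ₁ + 1ξ₂ = 0.772 × 793.6 = 612.7 → ξ₂ = 515.2 kmol/h.
Outlet amounts (n = n₀ + Σ ν·ξ):
  B: 793.6 − 2(48.73) − 1(515.2) = 180.9
  D: 0 + 1(48.73) = 48.73
  A: 0 + 1(515.2) = 515.2
  C: 0 + 2(515.2) = 1030

515 kmol/h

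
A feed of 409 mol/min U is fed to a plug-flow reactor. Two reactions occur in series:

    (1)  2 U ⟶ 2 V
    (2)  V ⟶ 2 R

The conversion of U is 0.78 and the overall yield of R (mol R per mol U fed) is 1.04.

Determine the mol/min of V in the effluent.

106 mol/min

Conversion of U: U consumed = 2ξ₁ = 0.78 × 409 → ξ₁ = 159.5 mol/min.
Yield of R: 2ξ₂ / 409 = 1.04 → ξ₂ = 212.7 mol/min.
Outlet amounts (n = n₀ + Σ ν·ξ):
  U: 409 − 2(159.5) = 89.98
  V: 0 + 2(159.5) − 1(212.7) = 106.3
  R: 0 + 2(212.7) = 425.4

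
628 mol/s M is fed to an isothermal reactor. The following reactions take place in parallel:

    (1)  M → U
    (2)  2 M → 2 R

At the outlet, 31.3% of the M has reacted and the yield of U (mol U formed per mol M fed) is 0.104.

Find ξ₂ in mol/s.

Yield of U: 1ξ₁ / 628 = 0.104 → ξ₁ = 65.31 mol/s.
Conversion of M: 1ξ₁ + 2ξ₂ = 0.313 × 628 = 196.6 → ξ₂ = 65.63 mol/s.
Outlet amounts (n = n₀ + Σ ν·ξ):
  M: 628 − 1(65.31) − 2(65.63) = 431.4
  U: 0 + 1(65.31) = 65.31
  R: 0 + 2(65.63) = 131.3

ξ₂ = 65.6 mol/s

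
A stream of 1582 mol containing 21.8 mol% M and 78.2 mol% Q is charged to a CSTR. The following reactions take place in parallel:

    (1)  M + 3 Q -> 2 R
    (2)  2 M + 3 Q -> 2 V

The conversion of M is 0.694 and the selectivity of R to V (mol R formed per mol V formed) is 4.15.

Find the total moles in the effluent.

1140 mol

Conversion of M: M consumed = 0.694 × 344.9 = 239.3 mol = 1ξ₁ + 2ξ₂.
Selectivity: 2ξ₁ / (2ξ₂) = 4.15 → ξ₁ = 4.15 ξ₂.
Substitute: (1·4.15 + 2) ξ₂ = 239.3 → ξ₂ = 38.92 mol, ξ₁ = 161.5 mol.
Outlet amounts (n = n₀ + Σ ν·ξ):
  M: 344.9 − 1(161.5) − 2(38.92) = 105.5
  Q: 1237 − 3(161.5) − 3(38.92) = 635.8
  R: 0 + 2(161.5) = 323
  V: 0 + 2(38.92) = 77.84
Total out = 105.5 + 635.8 + 323 + 77.84 = 1142 mol.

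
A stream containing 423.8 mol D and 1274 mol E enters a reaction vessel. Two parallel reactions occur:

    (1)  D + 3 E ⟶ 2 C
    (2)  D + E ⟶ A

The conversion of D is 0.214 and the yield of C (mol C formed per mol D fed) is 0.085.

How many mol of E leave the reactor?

Yield of C: 2ξ₁ / 423.8 = 0.085 → ξ₁ = 18.01 mol.
Conversion of D: 1ξ₁ + 1ξ₂ = 0.214 × 423.8 = 90.69 → ξ₂ = 72.68 mol.
Outlet amounts (n = n₀ + Σ ν·ξ):
  D: 423.8 − 1(18.01) − 1(72.68) = 333.1
  E: 1274 − 3(18.01) − 1(72.68) = 1147
  C: 0 + 2(18.01) = 36.02
  A: 0 + 1(72.68) = 72.68

1150 mol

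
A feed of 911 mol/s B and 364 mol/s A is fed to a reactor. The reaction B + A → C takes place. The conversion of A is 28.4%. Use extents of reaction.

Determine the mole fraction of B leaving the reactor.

0.689

A reacted = 0.284 × 364 = 103.4 mol/s; ν_A = −1, so ξ = 103.4/1 = 103.4 mol/s.
Outlet amounts (n = n₀ + ν ξ):
  B: 911 − 1(103.4) = 807.6
  A: 364 − 1(103.4) = 260.6
  C: 0 + 1(103.4) = 103.4
Total out = 1172 mol/s; y_B = 807.6 / 1172 = 0.6893.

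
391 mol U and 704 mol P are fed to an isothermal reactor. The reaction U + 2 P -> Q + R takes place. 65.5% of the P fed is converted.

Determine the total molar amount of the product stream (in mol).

P reacted = 0.655 × 704 = 461.1 mol; ν_P = −2, so ξ = 461.1/2 = 230.6 mol.
Outlet amounts (n = n₀ + ν ξ):
  U: 391 − 1(230.6) = 160.4
  P: 704 − 2(230.6) = 242.9
  Q: 0 + 1(230.6) = 230.6
  R: 0 + 1(230.6) = 230.6
Total out = 160.4 + 242.9 + 230.6 + 230.6 = 864.4 mol.

864 mol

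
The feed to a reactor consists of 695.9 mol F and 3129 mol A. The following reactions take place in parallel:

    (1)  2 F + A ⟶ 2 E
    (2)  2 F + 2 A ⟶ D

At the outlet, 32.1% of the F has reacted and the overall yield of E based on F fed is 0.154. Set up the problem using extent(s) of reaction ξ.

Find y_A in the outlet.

Yield of E: 2ξ₁ / 695.9 = 0.154 → ξ₁ = 53.58 mol.
Conversion of F: 2ξ₁ + 2ξ₂ = 0.321 × 695.9 = 223.4 → ξ₂ = 58.11 mol.
Outlet amounts (n = n₀ + Σ ν·ξ):
  F: 695.9 − 2(53.58) − 2(58.11) = 472.5
  A: 3129 − 1(53.58) − 2(58.11) = 2959
  E: 0 + 2(53.58) = 107.2
  D: 0 + 1(58.11) = 58.11
Total out = 3597 mol; y_A = 2959 / 3597 = 0.8227.

0.823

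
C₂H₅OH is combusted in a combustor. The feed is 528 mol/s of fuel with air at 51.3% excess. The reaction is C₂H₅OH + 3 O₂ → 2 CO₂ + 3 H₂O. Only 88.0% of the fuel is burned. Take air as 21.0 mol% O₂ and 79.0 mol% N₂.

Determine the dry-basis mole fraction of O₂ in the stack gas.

0.0911

Stoichiometric O₂ = 3 × 528 = 1584 mol/s; O₂ fed = 1584 × 1.513 = 2397 mol/s.
N₂ fed = 2397 × 79/21 = 9016 mol/s.
Fuel reacted = 0.88 × 528 → ξ = 464.6 mol/s.
Outlet (n = n₀ + ν ξ):
  C₂H₅OH: 528 − 1(464.6) = 63.36
  O₂: 2397 − 3(464.6) = 1003
  N₂: 9016 (inert)
  CO₂: 0 + 2(464.6) = 929.3
  H₂O: 0 + 3(464.6) = 1394
Dry total = 11010 mol/s; y_O₂ (dry) = 1003 / 11010 = 0.09106.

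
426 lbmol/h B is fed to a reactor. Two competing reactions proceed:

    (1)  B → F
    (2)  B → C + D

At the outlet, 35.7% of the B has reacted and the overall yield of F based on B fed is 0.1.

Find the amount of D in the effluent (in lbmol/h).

Yield of F: 1ξ₁ / 426 = 0.1 → ξ₁ = 42.6 lbmol/h.
Conversion of B: 1ξ₁ + 1ξ₂ = 0.357 × 426 = 152.1 → ξ₂ = 109.5 lbmol/h.
Outlet amounts (n = n₀ + Σ ν·ξ):
  B: 426 − 1(42.6) − 1(109.5) = 273.9
  F: 0 + 1(42.6) = 42.6
  C: 0 + 1(109.5) = 109.5
  D: 0 + 1(109.5) = 109.5

109 lbmol/h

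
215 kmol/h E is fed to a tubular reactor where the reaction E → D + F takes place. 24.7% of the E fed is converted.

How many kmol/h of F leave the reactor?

53.1 kmol/h

E reacted = 0.247 × 215 = 53.1 kmol/h; ν_E = −1, so ξ = 53.1/1 = 53.1 kmol/h.
Outlet amounts (n = n₀ + ν ξ):
  E: 215 − 1(53.1) = 161.9
  D: 0 + 1(53.1) = 53.1
  F: 0 + 1(53.1) = 53.1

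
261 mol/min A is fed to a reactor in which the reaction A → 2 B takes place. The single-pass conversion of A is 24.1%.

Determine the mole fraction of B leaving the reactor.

0.388

A reacted = 0.241 × 261 = 62.9 mol/min; ν_A = −1, so ξ = 62.9/1 = 62.9 mol/min.
Outlet amounts (n = n₀ + ν ξ):
  A: 261 − 1(62.9) = 198.1
  B: 0 + 2(62.9) = 125.8
Total out = 323.9 mol/min; y_B = 125.8 / 323.9 = 0.3884.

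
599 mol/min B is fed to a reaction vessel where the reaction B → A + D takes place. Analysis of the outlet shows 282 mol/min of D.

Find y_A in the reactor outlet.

For D: n = n₀ + 1ξ → 282 = 0 + 1ξ, giving ξ = 282 mol/min.
Outlet amounts (n = n₀ + ν ξ):
  B: 599 − 1(282) = 317
  A: 0 + 1(282) = 282
  D: 0 + 1(282) = 282
Total out = 881 mol/min; y_A = 282 / 881 = 0.3201.

0.32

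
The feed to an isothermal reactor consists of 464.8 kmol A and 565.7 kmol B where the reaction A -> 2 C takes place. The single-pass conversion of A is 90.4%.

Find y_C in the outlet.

0.579

A reacted = 0.904 × 464.8 = 420.2 kmol; ν_A = −1, so ξ = 420.2/1 = 420.2 kmol.
Outlet amounts (n = n₀ + ν ξ):
  A: 464.8 − 1(420.2) = 44.62
  C: 0 + 2(420.2) = 840.4
  B: 565.7 (inert)
Total out = 1451 kmol; y_C = 840.4 / 1451 = 0.5793.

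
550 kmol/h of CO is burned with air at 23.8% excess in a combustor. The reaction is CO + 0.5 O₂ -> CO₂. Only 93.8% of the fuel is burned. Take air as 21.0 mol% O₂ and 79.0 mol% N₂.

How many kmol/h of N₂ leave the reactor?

1280 kmol/h

Stoichiometric O₂ = 0.5 × 550 = 275 kmol/h; O₂ fed = 275 × 1.238 = 340.4 kmol/h.
N₂ fed = 340.4 × 79/21 = 1281 kmol/h.
Fuel reacted = 0.938 × 550 → ξ = 515.9 kmol/h.
Outlet (n = n₀ + ν ξ):
  CO: 550 − 1(515.9) = 34.1
  O₂: 340.4 − 0.5(515.9) = 82.5
  N₂: 1281 (inert)
  CO₂: 0 + 1(515.9) = 515.9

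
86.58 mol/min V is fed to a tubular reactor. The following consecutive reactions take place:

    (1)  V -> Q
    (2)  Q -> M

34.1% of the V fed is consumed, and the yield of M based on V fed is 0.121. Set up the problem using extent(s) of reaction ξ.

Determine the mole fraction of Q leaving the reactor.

0.22

Conversion of V: V consumed = 1ξ₁ = 0.341 × 86.58 → ξ₁ = 29.52 mol/min.
Yield of M: 1ξ₂ / 86.58 = 0.121 → ξ₂ = 10.48 mol/min.
Outlet amounts (n = n₀ + Σ ν·ξ):
  V: 86.58 − 1(29.52) = 57.06
  Q: 0 + 1(29.52) − 1(10.48) = 19.05
  M: 0 + 1(10.48) = 10.48
Total out = 86.58 mol/min; y_Q = 19.05 / 86.58 = 0.22.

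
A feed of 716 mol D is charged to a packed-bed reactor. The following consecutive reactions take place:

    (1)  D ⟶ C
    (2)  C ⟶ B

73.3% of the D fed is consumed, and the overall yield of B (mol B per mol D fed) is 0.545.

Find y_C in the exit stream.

Conversion of D: D consumed = 1ξ₁ = 0.733 × 716 → ξ₁ = 524.8 mol.
Yield of B: 1ξ₂ / 716 = 0.545 → ξ₂ = 390.2 mol.
Outlet amounts (n = n₀ + Σ ν·ξ):
  D: 716 − 1(524.8) = 191.2
  C: 0 + 1(524.8) − 1(390.2) = 134.6
  B: 0 + 1(390.2) = 390.2
Total out = 716 mol; y_C = 134.6 / 716 = 0.188.

0.188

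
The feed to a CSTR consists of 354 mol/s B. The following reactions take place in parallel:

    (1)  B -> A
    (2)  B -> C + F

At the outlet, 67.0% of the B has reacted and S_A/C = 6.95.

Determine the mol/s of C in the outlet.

29.8 mol/s

Conversion of B: B consumed = 0.67 × 354 = 237.2 mol/s = 1ξ₁ + 1ξ₂.
Selectivity: 1ξ₁ / (1ξ₂) = 6.95 → ξ₁ = 6.95 ξ₂.
Substitute: (1·6.95 + 1) ξ₂ = 237.2 → ξ₂ = 29.83 mol/s, ξ₁ = 207.3 mol/s.
Outlet amounts (n = n₀ + Σ ν·ξ):
  B: 354 − 1(207.3) − 1(29.83) = 116.8
  A: 0 + 1(207.3) = 207.3
  C: 0 + 1(29.83) = 29.83
  F: 0 + 1(29.83) = 29.83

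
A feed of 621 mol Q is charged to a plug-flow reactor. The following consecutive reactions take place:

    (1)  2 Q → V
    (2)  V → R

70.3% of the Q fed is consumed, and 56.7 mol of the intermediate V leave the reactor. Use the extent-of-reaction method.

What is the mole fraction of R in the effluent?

Conversion of Q: Q consumed = 2ξ₁ = 0.703 × 621 → ξ₁ = 218.3 mol.
V balance: n_V = 0 + 1ξ₁ − 1ξ₂ = 56.7 → ξ₂ = (1·218.3 − 56.7)/1 = 161.6 mol.
Outlet amounts (n = n₀ + Σ ν·ξ):
  Q: 621 − 2(218.3) = 184.4
  V: 0 + 1(218.3) − 1(161.6) = 56.7
  R: 0 + 1(161.6) = 161.6
Total out = 402.7 mol; y_R = 161.6 / 402.7 = 0.4012.

0.401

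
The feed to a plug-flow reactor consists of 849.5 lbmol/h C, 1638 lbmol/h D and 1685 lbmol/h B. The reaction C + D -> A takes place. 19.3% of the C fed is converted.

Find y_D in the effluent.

0.368

C reacted = 0.193 × 849.5 = 164 lbmol/h; ν_C = −1, so ξ = 164/1 = 164 lbmol/h.
Outlet amounts (n = n₀ + ν ξ):
  C: 849.5 − 1(164) = 685.5
  D: 1638 − 1(164) = 1474
  A: 0 + 1(164) = 164
  B: 1685 (inert)
Total out = 4009 lbmol/h; y_D = 1474 / 4009 = 0.3677.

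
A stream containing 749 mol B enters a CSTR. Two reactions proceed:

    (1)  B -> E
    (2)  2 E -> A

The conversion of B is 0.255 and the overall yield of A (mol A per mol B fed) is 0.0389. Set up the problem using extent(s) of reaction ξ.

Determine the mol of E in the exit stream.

Conversion of B: B consumed = 1ξ₁ = 0.255 × 749 → ξ₁ = 191 mol.
Yield of A: 1ξ₂ / 749 = 0.0389 → ξ₂ = 29.14 mol.
Outlet amounts (n = n₀ + Σ ν·ξ):
  B: 749 − 1(191) = 558
  E: 0 + 1(191) − 2(29.14) = 132.7
  A: 0 + 1(29.14) = 29.14

133 mol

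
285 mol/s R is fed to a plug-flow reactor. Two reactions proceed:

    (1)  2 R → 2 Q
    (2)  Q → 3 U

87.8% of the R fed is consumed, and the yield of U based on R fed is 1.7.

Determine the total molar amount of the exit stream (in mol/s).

608 mol/s

Conversion of R: R consumed = 2ξ₁ = 0.878 × 285 → ξ₁ = 125.1 mol/s.
Yield of U: 3ξ₂ / 285 = 1.7 → ξ₂ = 161.5 mol/s.
Outlet amounts (n = n₀ + Σ ν·ξ):
  R: 285 − 2(125.1) = 34.77
  Q: 0 + 2(125.1) − 1(161.5) = 88.73
  U: 0 + 3(161.5) = 484.5
Total out = 34.77 + 88.73 + 484.5 = 608 mol/s.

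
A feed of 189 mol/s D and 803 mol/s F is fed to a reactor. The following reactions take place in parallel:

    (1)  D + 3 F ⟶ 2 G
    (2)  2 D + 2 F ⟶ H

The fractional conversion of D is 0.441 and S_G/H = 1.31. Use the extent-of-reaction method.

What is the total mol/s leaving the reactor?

Conversion of D: D consumed = 0.441 × 189 = 83.35 mol/s = 1ξ₁ + 2ξ₂.
Selectivity: 2ξ₁ / (1ξ₂) = 1.31 → ξ₁ = 0.655 ξ₂.
Substitute: (1·0.655 + 2) ξ₂ = 83.35 → ξ₂ = 31.39 mol/s, ξ₁ = 20.56 mol/s.
Outlet amounts (n = n₀ + Σ ν·ξ):
  D: 189 − 1(20.56) − 2(31.39) = 105.7
  F: 803 − 3(20.56) − 2(31.39) = 678.5
  G: 0 + 2(20.56) = 41.13
  H: 0 + 1(31.39) = 31.39
Total out = 105.7 + 678.5 + 41.13 + 31.39 = 856.7 mol/s.

857 mol/s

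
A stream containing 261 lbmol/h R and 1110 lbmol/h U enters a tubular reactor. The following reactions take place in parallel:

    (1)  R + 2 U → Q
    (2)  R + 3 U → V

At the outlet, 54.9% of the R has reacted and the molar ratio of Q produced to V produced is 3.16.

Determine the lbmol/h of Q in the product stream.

109 lbmol/h

Conversion of R: R consumed = 0.549 × 261 = 143.3 lbmol/h = 1ξ₁ + 1ξ₂.
Selectivity: 1ξ₁ / (1ξ₂) = 3.16 → ξ₁ = 3.16 ξ₂.
Substitute: (1·3.16 + 1) ξ₂ = 143.3 → ξ₂ = 34.44 lbmol/h, ξ₁ = 108.8 lbmol/h.
Outlet amounts (n = n₀ + Σ ν·ξ):
  R: 261 − 1(108.8) − 1(34.44) = 117.7
  U: 1110 − 2(108.8) − 3(34.44) = 789
  Q: 0 + 1(108.8) = 108.8
  V: 0 + 1(34.44) = 34.44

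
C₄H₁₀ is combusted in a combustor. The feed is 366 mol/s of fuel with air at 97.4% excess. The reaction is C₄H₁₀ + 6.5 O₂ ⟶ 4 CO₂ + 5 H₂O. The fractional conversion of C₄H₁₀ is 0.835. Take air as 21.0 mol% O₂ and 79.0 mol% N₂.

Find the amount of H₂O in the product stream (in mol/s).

1530 mol/s

Stoichiometric O₂ = 6.5 × 366 = 2379 mol/s; O₂ fed = 2379 × 1.974 = 4696 mol/s.
N₂ fed = 4696 × 79/21 = 17670 mol/s.
Fuel reacted = 0.835 × 366 → ξ = 305.6 mol/s.
Outlet (n = n₀ + ν ξ):
  C₄H₁₀: 366 − 1(305.6) = 60.39
  O₂: 4696 − 6.5(305.6) = 2710
  N₂: 17670 (inert)
  CO₂: 0 + 4(305.6) = 1222
  H₂O: 0 + 5(305.6) = 1528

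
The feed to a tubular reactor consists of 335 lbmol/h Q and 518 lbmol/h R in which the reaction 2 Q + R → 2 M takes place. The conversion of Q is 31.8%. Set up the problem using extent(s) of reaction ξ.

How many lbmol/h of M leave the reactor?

Q reacted = 0.318 × 335 = 106.5 lbmol/h; ν_Q = −2, so ξ = 106.5/2 = 53.27 lbmol/h.
Outlet amounts (n = n₀ + ν ξ):
  Q: 335 − 2(53.27) = 228.5
  R: 518 − 1(53.27) = 464.7
  M: 0 + 2(53.27) = 106.5

107 lbmol/h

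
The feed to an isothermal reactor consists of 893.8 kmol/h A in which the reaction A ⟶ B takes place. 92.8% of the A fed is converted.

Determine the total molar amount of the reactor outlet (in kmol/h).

A reacted = 0.928 × 893.8 = 829.4 kmol/h; ν_A = −1, so ξ = 829.4/1 = 829.4 kmol/h.
Outlet amounts (n = n₀ + ν ξ):
  A: 893.8 − 1(829.4) = 64.35
  B: 0 + 1(829.4) = 829.4
Total out = 64.35 + 829.4 = 893.8 kmol/h.

894 kmol/h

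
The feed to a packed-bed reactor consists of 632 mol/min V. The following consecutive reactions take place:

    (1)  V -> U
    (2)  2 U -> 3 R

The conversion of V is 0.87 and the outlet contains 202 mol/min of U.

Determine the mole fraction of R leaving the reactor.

0.647

Conversion of V: V consumed = 1ξ₁ = 0.87 × 632 → ξ₁ = 549.8 mol/min.
U balance: n_U = 0 + 1ξ₁ − 2ξ₂ = 202 → ξ₂ = (1·549.8 − 202)/2 = 173.9 mol/min.
Outlet amounts (n = n₀ + Σ ν·ξ):
  V: 632 − 1(549.8) = 82.16
  U: 0 + 1(549.8) − 2(173.9) = 202
  R: 0 + 3(173.9) = 521.8
Total out = 805.9 mol/min; y_R = 521.8 / 805.9 = 0.6474.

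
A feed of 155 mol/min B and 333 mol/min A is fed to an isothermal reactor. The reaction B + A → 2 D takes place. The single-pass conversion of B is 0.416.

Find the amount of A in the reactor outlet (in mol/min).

269 mol/min

B reacted = 0.416 × 155 = 64.48 mol/min; ν_B = −1, so ξ = 64.48/1 = 64.48 mol/min.
Outlet amounts (n = n₀ + ν ξ):
  B: 155 − 1(64.48) = 90.52
  A: 333 − 1(64.48) = 268.5
  D: 0 + 2(64.48) = 129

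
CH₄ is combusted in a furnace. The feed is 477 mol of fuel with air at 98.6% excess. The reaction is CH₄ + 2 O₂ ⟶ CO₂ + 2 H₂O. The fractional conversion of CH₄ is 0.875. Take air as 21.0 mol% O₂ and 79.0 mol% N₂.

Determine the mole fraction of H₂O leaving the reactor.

Stoichiometric O₂ = 2 × 477 = 954 mol; O₂ fed = 954 × 1.986 = 1895 mol.
N₂ fed = 1895 × 79/21 = 7127 mol.
Fuel reacted = 0.875 × 477 → ξ = 417.4 mol.
Outlet (n = n₀ + ν ξ):
  CH₄: 477 − 1(417.4) = 59.62
  O₂: 1895 − 2(417.4) = 1060
  N₂: 7127 (inert)
  CO₂: 0 + 1(417.4) = 417.4
  H₂O: 0 + 2(417.4) = 834.8
Total out = 9499 mol; y_H₂O = 834.8 / 9499 = 0.08788.

0.0879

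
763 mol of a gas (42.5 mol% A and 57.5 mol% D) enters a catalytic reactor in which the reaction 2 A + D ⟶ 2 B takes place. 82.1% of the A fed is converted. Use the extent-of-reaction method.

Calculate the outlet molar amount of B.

A reacted = 0.821 × 324.3 = 266.2 mol; ν_A = −2, so ξ = 266.2/2 = 133.1 mol.
Outlet amounts (n = n₀ + ν ξ):
  A: 324.3 − 2(133.1) = 58.05
  D: 438.7 − 1(133.1) = 305.6
  B: 0 + 2(133.1) = 266.2

266 mol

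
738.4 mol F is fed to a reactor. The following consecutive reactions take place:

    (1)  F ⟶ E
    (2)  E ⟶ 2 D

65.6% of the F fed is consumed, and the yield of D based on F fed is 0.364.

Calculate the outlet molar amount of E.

Conversion of F: F consumed = 1ξ₁ = 0.656 × 738.4 → ξ₁ = 484.4 mol.
Yield of D: 2ξ₂ / 738.4 = 0.364 → ξ₂ = 134.4 mol.
Outlet amounts (n = n₀ + Σ ν·ξ):
  F: 738.4 − 1(484.4) = 254
  E: 0 + 1(484.4) − 1(134.4) = 350
  D: 0 + 2(134.4) = 268.8

350 mol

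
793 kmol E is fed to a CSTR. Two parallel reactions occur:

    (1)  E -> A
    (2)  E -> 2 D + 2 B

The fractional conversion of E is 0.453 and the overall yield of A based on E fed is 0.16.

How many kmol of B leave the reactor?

Yield of A: 1ξ₁ / 793 = 0.16 → ξ₁ = 126.9 kmol.
Conversion of E: 1ξ₁ + 1ξ₂ = 0.453 × 793 = 359.2 → ξ₂ = 232.3 kmol.
Outlet amounts (n = n₀ + Σ ν·ξ):
  E: 793 − 1(126.9) − 1(232.3) = 433.8
  A: 0 + 1(126.9) = 126.9
  D: 0 + 2(232.3) = 464.7
  B: 0 + 2(232.3) = 464.7

465 kmol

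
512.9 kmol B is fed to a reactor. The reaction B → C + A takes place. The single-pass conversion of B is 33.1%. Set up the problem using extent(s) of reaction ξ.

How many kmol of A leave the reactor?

170 kmol

B reacted = 0.331 × 512.9 = 169.8 kmol; ν_B = −1, so ξ = 169.8/1 = 169.8 kmol.
Outlet amounts (n = n₀ + ν ξ):
  B: 512.9 − 1(169.8) = 343.1
  C: 0 + 1(169.8) = 169.8
  A: 0 + 1(169.8) = 169.8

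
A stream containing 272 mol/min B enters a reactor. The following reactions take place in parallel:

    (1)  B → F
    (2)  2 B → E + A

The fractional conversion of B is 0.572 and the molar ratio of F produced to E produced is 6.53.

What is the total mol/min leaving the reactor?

Conversion of B: B consumed = 0.572 × 272 = 155.6 mol/min = 1ξ₁ + 2ξ₂.
Selectivity: 1ξ₁ / (1ξ₂) = 6.53 → ξ₁ = 6.53 ξ₂.
Substitute: (1·6.53 + 2) ξ₂ = 155.6 → ξ₂ = 18.24 mol/min, ξ₁ = 119.1 mol/min.
Outlet amounts (n = n₀ + Σ ν·ξ):
  B: 272 − 1(119.1) − 2(18.24) = 116.4
  F: 0 + 1(119.1) = 119.1
  E: 0 + 1(18.24) = 18.24
  A: 0 + 1(18.24) = 18.24
Total out = 116.4 + 119.1 + 18.24 + 18.24 = 272 mol/min.

272 mol/min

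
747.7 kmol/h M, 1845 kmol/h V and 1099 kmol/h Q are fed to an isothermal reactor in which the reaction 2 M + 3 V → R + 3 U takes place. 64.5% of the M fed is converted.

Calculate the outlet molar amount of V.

M reacted = 0.645 × 747.7 = 482.3 kmol/h; ν_M = −2, so ξ = 482.3/2 = 241.1 kmol/h.
Outlet amounts (n = n₀ + ν ξ):
  M: 747.7 − 2(241.1) = 265.4
  V: 1845 − 3(241.1) = 1122
  R: 0 + 1(241.1) = 241.1
  U: 0 + 3(241.1) = 723.4
  Q: 1099 (inert)

1120 kmol/h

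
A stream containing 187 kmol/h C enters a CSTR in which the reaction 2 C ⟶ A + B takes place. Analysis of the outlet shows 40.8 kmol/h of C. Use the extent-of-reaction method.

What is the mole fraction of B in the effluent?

0.391

For C: n = n₀ − 2ξ → 40.8 = 187 − 2ξ, giving ξ = 73.1 kmol/h.
Outlet amounts (n = n₀ + ν ξ):
  C: 187 − 2(73.1) = 40.8
  A: 0 + 1(73.1) = 73.1
  B: 0 + 1(73.1) = 73.1
Total out = 187 kmol/h; y_B = 73.1 / 187 = 0.3909.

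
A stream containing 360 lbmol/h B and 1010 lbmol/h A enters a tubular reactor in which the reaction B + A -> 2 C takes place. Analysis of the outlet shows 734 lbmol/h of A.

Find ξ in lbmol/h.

ξ = 276 lbmol/h

For A: n = n₀ − 1ξ → 734 = 1010 − 1ξ, giving ξ = 276 lbmol/h.
Outlet amounts (n = n₀ + ν ξ):
  B: 360 − 1(276) = 84
  A: 1010 − 1(276) = 734
  C: 0 + 2(276) = 552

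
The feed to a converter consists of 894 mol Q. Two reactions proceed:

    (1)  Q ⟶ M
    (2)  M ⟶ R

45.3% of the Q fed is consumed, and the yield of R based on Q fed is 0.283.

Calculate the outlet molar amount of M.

152 mol

Conversion of Q: Q consumed = 1ξ₁ = 0.453 × 894 → ξ₁ = 405 mol.
Yield of R: 1ξ₂ / 894 = 0.283 → ξ₂ = 253 mol.
Outlet amounts (n = n₀ + Σ ν·ξ):
  Q: 894 − 1(405) = 489
  M: 0 + 1(405) − 1(253) = 152
  R: 0 + 1(253) = 253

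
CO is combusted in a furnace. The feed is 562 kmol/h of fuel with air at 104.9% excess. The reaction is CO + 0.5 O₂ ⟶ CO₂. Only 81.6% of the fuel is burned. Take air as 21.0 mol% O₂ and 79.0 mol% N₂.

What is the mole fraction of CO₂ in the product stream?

Stoichiometric O₂ = 0.5 × 562 = 281 kmol/h; O₂ fed = 281 × 2.049 = 575.8 kmol/h.
N₂ fed = 575.8 × 79/21 = 2166 kmol/h.
Fuel reacted = 0.816 × 562 → ξ = 458.6 kmol/h.
Outlet (n = n₀ + ν ξ):
  CO: 562 − 1(458.6) = 103.4
  O₂: 575.8 − 0.5(458.6) = 346.5
  N₂: 2166 (inert)
  CO₂: 0 + 1(458.6) = 458.6
Total out = 3074 kmol/h; y_CO₂ = 458.6 / 3074 = 0.1492.

0.149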